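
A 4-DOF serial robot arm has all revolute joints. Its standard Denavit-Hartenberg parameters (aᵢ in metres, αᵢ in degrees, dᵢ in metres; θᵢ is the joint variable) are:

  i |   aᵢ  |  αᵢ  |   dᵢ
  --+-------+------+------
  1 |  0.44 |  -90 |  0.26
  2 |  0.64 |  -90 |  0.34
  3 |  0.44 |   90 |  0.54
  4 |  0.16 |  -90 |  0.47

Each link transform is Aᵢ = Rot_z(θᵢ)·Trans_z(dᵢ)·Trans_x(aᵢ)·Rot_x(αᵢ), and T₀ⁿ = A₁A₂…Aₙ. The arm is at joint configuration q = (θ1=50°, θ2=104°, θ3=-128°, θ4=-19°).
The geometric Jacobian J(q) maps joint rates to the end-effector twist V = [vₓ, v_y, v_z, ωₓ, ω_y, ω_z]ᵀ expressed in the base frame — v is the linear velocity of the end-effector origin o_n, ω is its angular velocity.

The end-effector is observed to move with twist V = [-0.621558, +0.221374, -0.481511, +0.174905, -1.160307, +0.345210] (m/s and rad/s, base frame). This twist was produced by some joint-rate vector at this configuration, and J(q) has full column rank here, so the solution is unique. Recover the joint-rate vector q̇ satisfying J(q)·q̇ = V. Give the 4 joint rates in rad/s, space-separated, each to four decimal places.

o_n = [-0.4025, 0.3239, 0.4696]
J₁: ẑ×o_n = [-0.3239, -0.4025, 0.0000], ω = ẑ
J2: z=[-0.7660, 0.6428, 0.0000] o=[0.2828, 0.3371, 0.2600] → [0.1347, 0.1606, 0.4506, -0.7660, 0.6428, 0.0000]
J3: z=[-0.6237, -0.7433, 0.2419] o=[-0.0772, 0.4370, -0.3610] → [-0.5900, 0.4393, -0.1713, -0.6237, -0.7433, 0.2419]
J4: z=[0.5942, -0.2497, 0.7646] o=[-0.6374, 0.3087, 0.0325] → [-0.1208, -0.0801, 0.0677, 0.5942, -0.2497, 0.7646]
q̇ = J⁺·V = [0.0160, -0.7770, 0.8330, 0.1670]

0.0160 -0.7770 0.8330 0.1670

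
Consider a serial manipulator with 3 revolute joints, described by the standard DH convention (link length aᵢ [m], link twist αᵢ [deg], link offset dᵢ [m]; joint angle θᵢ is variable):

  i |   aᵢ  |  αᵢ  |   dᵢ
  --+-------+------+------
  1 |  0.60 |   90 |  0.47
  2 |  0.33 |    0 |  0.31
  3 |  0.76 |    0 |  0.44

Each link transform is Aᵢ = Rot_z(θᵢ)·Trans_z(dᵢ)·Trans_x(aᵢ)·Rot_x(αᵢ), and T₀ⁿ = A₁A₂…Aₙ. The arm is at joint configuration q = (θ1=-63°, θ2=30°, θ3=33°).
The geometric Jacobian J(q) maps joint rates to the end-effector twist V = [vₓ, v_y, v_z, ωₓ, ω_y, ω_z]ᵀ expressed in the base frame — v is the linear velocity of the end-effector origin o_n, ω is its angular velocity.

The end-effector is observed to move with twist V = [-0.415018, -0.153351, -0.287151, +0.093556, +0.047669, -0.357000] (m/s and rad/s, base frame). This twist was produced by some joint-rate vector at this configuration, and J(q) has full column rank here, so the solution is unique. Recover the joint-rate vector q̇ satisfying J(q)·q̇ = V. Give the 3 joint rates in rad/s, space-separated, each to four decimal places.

-0.3570 -0.8780 0.7730

o_n = [-0.1095, -1.4372, 1.3122]
J₁: ẑ×o_n = [1.4372, -0.1095, 0.0000], ω = ẑ
J2: z=[-0.8910, -0.4540, 0.0000] o=[0.2724, -0.5346, 0.4700] → [-0.3823, 0.7504, 0.6308, -0.8910, -0.4540, 0.0000]
J3: z=[-0.8910, -0.4540, 0.0000] o=[0.1259, -0.9300, 0.6350] → [-0.3074, 0.6034, 0.3450, -0.8910, -0.4540, 0.0000]
q̇ = J⁺·V = [-0.3570, -0.8780, 0.7730]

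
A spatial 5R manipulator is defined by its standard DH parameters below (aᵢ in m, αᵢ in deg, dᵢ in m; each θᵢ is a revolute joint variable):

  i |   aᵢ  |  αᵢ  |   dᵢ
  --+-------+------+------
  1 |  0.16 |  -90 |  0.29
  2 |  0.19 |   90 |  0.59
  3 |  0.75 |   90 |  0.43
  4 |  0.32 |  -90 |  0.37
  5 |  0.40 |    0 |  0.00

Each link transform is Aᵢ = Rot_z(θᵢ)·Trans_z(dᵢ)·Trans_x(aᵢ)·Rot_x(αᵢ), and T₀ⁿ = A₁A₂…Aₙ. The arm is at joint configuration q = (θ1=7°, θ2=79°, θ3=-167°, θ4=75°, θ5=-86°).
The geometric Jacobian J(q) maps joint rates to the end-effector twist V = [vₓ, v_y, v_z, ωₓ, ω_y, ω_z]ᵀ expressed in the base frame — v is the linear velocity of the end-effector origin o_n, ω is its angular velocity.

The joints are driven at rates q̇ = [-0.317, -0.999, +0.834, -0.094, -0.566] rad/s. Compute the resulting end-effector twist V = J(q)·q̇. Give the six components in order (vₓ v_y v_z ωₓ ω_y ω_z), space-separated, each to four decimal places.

-0.7407 -1.1449 0.9917 0.7209 -1.1342 0.3163

o_n = [0.6132, 1.2343, 1.2229]
J₁: ẑ×o_n = [-1.2343, 0.6132, 0.0000], ω = ẑ
J2: z=[-0.1219, 0.9925, 0.0000] o=[0.1588, 0.0195, 0.2900] → [0.9260, 0.1137, -0.5990, -0.1219, 0.9925, 0.0000]
J3: z=[0.9743, 0.1196, 0.1908] o=[0.1229, 0.6095, 0.1035] → [0.0147, -0.9971, 0.5501, 0.9743, 0.1196, 0.1908]
J4: z=[-0.1613, 0.9619, 0.2208] o=[0.4240, 0.4765, 0.9029] → [0.1405, 0.0934, -0.3042, -0.1613, 0.9619, 0.2208]
J5: z=[0.4039, 0.2685, -0.8745] o=[0.6524, 0.8490, 1.1228] → [0.3638, -0.0061, 0.1662, 0.4039, 0.2685, -0.8745]
V = J·q̇ = [-0.7407, -1.1449, 0.9917, 0.7209, -1.1342, 0.3163]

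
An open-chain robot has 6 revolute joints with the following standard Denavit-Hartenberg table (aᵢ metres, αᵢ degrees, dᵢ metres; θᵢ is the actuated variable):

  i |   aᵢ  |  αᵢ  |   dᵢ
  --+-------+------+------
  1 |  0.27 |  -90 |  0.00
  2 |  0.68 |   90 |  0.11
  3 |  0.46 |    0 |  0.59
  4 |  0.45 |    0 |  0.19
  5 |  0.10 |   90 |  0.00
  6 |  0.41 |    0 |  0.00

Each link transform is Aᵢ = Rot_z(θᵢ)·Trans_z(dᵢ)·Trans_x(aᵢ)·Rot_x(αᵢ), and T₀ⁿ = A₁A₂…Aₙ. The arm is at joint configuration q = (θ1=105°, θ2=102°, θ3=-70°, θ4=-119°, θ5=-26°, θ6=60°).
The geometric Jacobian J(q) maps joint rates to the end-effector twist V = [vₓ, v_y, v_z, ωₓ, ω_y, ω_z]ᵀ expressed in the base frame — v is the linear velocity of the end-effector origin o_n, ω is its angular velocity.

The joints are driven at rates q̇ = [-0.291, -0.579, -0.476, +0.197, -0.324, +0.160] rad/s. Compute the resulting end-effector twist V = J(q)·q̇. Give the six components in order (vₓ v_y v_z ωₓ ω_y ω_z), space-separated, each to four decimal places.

o_n = [-0.2752, 1.3244, -0.3759]
J₁: ẑ×o_n = [-1.3244, -0.2752, 0.0000], ω = ẑ
J2: z=[-0.9659, -0.2588, 0.0000] o=[-0.0699, 0.2608, 0.0000] → [0.0973, -0.3631, -1.0805, -0.9659, -0.2588, 0.0000]
J3: z=[-0.2532, 0.9448, -0.2079] o=[-0.1395, 0.0958, -0.6651] → [0.5287, 0.1014, -0.1828, -0.2532, 0.9448, -0.2079]
J4: z=[-0.2532, 0.9448, -0.2079] o=[0.1371, 0.7335, -0.9417] → [0.6574, 0.2290, 0.2400, -0.2532, 0.9448, -0.2079]
J5: z=[-0.2532, 0.9448, -0.2079] o=[-0.0029, 0.9840, -0.5465] → [0.2319, 0.0998, 0.1711, -0.2532, 0.9448, -0.2079]
J6: z=[-0.7604, -0.3272, -0.5610] o=[-0.0627, 0.9857, -0.4663] → [0.1605, 0.1880, -0.3271, -0.7604, -0.3272, -0.5610]
V = J·q̇ = [0.1574, 0.2849, 0.6522, 0.5903, -0.4722, -0.2554]

0.1574 0.2849 0.6522 0.5903 -0.4722 -0.2554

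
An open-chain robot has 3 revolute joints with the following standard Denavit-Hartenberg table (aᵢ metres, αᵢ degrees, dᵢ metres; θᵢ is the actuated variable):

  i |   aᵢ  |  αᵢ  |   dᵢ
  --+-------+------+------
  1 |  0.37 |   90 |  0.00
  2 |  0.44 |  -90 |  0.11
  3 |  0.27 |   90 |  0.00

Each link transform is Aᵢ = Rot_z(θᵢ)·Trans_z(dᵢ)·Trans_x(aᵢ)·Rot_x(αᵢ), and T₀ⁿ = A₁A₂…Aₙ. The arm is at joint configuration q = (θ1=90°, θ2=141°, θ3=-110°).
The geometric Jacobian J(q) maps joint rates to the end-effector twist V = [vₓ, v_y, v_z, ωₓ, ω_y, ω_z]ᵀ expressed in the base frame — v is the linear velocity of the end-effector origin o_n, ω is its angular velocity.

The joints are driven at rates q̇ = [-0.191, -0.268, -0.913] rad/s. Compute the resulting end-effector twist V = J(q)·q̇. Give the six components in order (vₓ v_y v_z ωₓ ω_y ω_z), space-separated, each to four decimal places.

-0.0652 0.1692 -0.0734 -0.2680 0.5746 0.5185

o_n = [0.3637, 0.0998, 0.2188]
J₁: ẑ×o_n = [-0.0998, 0.3637, 0.0000], ω = ẑ
J2: z=[1.0000, -0.0000, 0.0000] o=[0.0000, 0.3700, 0.0000] → [0.0000, -0.2188, -0.2702, 1.0000, -0.0000, 0.0000]
J3: z=[0.0000, -0.6293, -0.7771] o=[0.1100, 0.0281, 0.2769] → [0.0923, -0.1972, 0.1597, 0.0000, -0.6293, -0.7771]
V = J·q̇ = [-0.0652, 0.1692, -0.0734, -0.2680, 0.5746, 0.5185]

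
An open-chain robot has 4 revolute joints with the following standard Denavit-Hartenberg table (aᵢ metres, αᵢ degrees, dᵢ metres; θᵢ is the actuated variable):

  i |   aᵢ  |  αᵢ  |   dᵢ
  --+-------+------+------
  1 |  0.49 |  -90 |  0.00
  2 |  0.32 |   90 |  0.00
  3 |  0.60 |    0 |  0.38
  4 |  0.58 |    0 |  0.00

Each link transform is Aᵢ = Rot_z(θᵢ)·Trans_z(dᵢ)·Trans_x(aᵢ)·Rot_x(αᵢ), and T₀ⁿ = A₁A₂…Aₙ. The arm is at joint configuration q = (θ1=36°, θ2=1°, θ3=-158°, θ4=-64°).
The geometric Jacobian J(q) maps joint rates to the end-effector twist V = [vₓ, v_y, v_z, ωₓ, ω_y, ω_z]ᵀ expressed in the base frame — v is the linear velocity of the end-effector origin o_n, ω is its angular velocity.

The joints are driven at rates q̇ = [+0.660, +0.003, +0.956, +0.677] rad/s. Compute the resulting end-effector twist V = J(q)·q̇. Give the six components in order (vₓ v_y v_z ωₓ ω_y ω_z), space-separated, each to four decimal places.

0.3674 -1.3996 0.0093 0.0213 0.0192 2.2928

o_n = [-0.2340, 0.0319, 0.3916]
J₁: ẑ×o_n = [-0.0319, -0.2340, 0.0000], ω = ẑ
J2: z=[-0.5878, 0.8090, 0.0000] o=[0.3964, 0.2880, 0.0000] → [0.3168, 0.2302, 0.6606, -0.5878, 0.8090, 0.0000]
J3: z=[0.0141, 0.0103, 0.9998] o=[0.6553, 0.4761, -0.0056] → [0.4482, -0.8948, 0.0029, 0.0141, 0.0103, 0.9998]
J4: z=[0.0141, 0.0103, 0.9998] o=[0.3427, -0.0288, 0.3841] → [-0.0606, -0.5768, 0.0068, 0.0141, 0.0103, 0.9998]
V = J·q̇ = [0.3674, -1.3996, 0.0093, 0.0213, 0.0192, 2.2928]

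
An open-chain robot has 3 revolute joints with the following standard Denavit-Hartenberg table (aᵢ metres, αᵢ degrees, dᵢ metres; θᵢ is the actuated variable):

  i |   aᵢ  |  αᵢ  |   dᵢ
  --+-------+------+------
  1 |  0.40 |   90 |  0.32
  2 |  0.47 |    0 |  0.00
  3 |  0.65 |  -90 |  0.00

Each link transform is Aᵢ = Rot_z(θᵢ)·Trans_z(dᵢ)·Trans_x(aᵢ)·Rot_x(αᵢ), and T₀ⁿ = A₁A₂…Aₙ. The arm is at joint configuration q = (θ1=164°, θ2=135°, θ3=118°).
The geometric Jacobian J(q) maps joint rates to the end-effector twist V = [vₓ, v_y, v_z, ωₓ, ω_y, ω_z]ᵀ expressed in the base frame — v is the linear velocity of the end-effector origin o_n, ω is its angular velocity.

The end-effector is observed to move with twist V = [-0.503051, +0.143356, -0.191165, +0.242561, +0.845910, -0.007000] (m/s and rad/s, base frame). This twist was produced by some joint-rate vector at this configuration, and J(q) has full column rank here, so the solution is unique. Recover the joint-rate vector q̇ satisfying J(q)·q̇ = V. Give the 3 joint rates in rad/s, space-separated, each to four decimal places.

o_n = [0.1176, -0.0337, 0.0307]
J₁: ẑ×o_n = [0.0337, 0.1176, -0.0000], ω = ẑ
J2: z=[0.2756, 0.9613, 0.0000] o=[-0.3845, 0.1103, 0.3200] → [-0.2781, 0.0797, -0.5224, 0.2756, 0.9613, 0.0000]
J3: z=[0.2756, 0.9613, 0.0000] o=[-0.0650, 0.0186, 0.6523] → [-0.5975, 0.1713, -0.1900, 0.2756, 0.9613, 0.0000]
q̇ = J⁺·V = [-0.0070, 0.0720, 0.8080]

-0.0070 0.0720 0.8080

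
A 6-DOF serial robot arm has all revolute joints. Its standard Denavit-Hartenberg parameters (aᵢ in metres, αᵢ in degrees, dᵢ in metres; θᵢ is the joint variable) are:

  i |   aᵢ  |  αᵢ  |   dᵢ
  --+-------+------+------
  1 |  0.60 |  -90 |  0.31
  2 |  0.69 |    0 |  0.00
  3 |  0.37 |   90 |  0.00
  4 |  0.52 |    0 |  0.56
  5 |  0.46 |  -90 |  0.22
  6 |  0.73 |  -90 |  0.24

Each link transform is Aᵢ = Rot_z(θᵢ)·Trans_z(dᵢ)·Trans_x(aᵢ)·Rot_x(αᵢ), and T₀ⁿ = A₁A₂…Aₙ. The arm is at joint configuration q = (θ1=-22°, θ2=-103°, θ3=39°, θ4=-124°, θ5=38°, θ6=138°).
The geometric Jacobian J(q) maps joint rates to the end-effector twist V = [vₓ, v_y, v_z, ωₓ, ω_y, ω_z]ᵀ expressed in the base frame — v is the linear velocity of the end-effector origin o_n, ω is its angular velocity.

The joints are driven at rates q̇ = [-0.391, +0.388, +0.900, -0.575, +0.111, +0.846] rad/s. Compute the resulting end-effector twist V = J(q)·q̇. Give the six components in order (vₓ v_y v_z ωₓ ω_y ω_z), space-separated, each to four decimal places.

0.2633 0.2667 0.2148 1.2343 0.9541 0.1641

o_n = [0.1722, -0.4277, 1.3913]
J₁: ẑ×o_n = [0.4277, 0.1722, -0.0000], ω = ẑ
J2: z=[0.3746, 0.9272, 0.0000] o=[0.5563, -0.2248, 0.3100] → [1.0026, -0.4051, 0.2801, 0.3746, 0.9272, 0.0000]
J3: z=[0.3746, 0.9272, 0.0000] o=[0.4124, -0.1666, 0.9823] → [0.3792, -0.1532, 0.1249, 0.3746, 0.9272, 0.0000]
J4: z=[-0.8333, 0.3367, 0.4384] o=[0.5628, -0.2274, 1.3149] → [0.1136, -0.1075, 0.2985, -0.8333, 0.3367, 0.4384]
J5: z=[-0.8333, 0.3367, 0.4384] o=[-0.1836, -0.3908, 1.2990] → [0.0473, 0.2329, -0.0890, -0.8333, 0.3367, 0.4384]
J6: z=[0.4316, -0.0991, 0.8966] o=[-0.5258, -0.7475, 1.4243] → [-0.2834, 0.6400, 0.2072, 0.4316, -0.0991, 0.8966]
V = J·q̇ = [0.2633, 0.2667, 0.2148, 1.2343, 0.9541, 0.1641]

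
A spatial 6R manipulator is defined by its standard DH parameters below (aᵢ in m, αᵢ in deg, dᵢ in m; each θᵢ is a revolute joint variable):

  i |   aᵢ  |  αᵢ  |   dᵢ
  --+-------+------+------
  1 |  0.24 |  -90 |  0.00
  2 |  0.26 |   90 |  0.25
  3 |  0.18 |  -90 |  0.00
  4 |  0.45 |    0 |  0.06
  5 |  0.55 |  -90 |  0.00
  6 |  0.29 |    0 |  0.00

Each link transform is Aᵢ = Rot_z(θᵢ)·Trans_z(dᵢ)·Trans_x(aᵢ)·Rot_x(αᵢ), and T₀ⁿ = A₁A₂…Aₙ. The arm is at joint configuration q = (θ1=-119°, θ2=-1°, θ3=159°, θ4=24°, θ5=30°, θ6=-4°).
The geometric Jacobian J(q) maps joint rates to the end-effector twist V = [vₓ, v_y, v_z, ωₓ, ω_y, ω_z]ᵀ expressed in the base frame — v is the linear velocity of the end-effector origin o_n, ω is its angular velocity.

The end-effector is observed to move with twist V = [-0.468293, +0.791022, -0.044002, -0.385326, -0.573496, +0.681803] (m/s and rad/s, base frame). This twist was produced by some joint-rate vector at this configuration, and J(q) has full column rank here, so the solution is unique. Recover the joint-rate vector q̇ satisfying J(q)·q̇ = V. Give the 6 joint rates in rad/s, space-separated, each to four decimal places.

o_n = [0.7480, 0.1867, -0.8755]
J₁: ẑ×o_n = [-0.1867, 0.7480, 0.0000], ω = ẑ
J2: z=[0.8746, -0.4848, 0.0000] o=[-0.1164, -0.2099, 0.0000] → [0.4245, 0.7658, 0.7660, 0.8746, -0.4848, 0.0000]
J3: z=[0.0085, 0.0153, 0.9998] o=[-0.0237, -0.5585, 0.0045] → [-0.7585, 0.7791, -0.0055, 0.0085, 0.0153, 0.9998]
J4: z=[-0.6428, 0.7660, -0.0063] o=[0.1141, -0.4428, 0.0016] → [-0.6679, -0.5678, -0.8902, -0.6428, 0.7660, -0.0063]
J5: z=[-0.6428, 0.7660, -0.0063] o=[0.3889, -0.1354, -0.1885] → [-0.5243, -0.4439, -0.4822, -0.6428, 0.7660, -0.0063]
J6: z=[-0.6247, -0.5289, -0.5745] o=[0.6328, 0.0655, -0.6386] → [0.1949, -0.2142, -0.0147, -0.6247, -0.5289, -0.5745]
q̇ = J⁺·V = [0.3700, 0.0820, 0.8070, 0.3580, -0.4750, 0.8630]

0.3700 0.0820 0.8070 0.3580 -0.4750 0.8630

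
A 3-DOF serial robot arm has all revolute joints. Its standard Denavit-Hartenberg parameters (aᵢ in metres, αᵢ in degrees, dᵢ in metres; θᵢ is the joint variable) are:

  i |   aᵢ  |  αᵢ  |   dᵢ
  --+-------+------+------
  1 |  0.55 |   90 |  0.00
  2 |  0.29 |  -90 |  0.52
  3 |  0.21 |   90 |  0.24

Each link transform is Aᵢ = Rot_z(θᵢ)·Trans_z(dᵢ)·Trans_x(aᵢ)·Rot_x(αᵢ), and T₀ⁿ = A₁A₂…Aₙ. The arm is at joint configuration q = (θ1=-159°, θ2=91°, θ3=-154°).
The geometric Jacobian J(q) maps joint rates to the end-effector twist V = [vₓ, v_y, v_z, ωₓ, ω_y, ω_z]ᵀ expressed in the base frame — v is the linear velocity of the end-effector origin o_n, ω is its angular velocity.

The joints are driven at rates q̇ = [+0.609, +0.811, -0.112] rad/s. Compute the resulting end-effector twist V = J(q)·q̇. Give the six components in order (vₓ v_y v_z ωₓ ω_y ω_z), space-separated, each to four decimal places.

o_n = [-0.5071, 0.4609, 0.0970]
J₁: ẑ×o_n = [-0.4609, -0.5071, 0.0000], ω = ẑ
J2: z=[-0.3584, 0.9336, 0.0000] o=[-0.5135, -0.1971, 0.0000] → [0.0906, 0.0348, -0.2417, -0.3584, 0.9336, 0.0000]
J3: z=[0.9334, 0.3583, -0.0175] o=[-0.6951, 0.2902, 0.2900] → [-0.0661, 0.1768, 0.0920, 0.9334, 0.3583, -0.0175]
V = J·q̇ = [-0.1998, -0.3004, -0.2064, -0.3952, 0.7170, 0.6110]

-0.1998 -0.3004 -0.2064 -0.3952 0.7170 0.6110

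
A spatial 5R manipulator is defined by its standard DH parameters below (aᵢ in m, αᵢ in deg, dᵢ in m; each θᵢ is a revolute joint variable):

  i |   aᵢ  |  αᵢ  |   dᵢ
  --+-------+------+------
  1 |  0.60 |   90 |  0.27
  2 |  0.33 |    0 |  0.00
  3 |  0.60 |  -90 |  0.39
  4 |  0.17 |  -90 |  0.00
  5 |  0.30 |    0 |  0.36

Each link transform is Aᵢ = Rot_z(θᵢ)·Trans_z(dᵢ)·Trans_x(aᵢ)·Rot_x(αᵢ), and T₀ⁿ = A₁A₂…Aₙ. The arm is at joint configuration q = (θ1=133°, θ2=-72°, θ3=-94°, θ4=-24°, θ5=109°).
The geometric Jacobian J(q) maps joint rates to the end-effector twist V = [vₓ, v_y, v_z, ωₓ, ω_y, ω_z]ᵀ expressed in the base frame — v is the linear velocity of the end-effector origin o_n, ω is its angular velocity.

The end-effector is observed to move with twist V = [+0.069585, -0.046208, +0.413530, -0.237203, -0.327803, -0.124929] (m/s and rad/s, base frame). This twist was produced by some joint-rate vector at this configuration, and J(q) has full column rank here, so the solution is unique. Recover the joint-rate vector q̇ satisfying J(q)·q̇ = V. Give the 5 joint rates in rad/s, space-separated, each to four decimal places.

-0.5940 0.3120 -0.7940 -0.4740 -0.0930

o_n = [0.1719, -0.0516, 0.0348]
J₁: ẑ×o_n = [0.0516, 0.1719, -0.0000], ω = ẑ
J2: z=[0.7314, 0.6820, 0.0000] o=[-0.4092, 0.4388, 0.2700] → [-0.1604, 0.1720, -0.7550, 0.7314, 0.6820, 0.0000]
J3: z=[0.7314, 0.6820, 0.0000] o=[-0.4787, 0.5134, -0.0438] → [0.0537, -0.0575, -0.8570, 0.7314, 0.6820, 0.0000]
J4: z=[-0.1650, 0.1769, -0.9703] o=[0.2035, 0.3536, -0.1890] → [-0.3536, 0.0676, 0.0724, -0.1650, 0.1769, -0.9703]
J5: z=[-0.3990, -0.9117, -0.0984] o=[0.3569, 0.2905, -0.2266] → [-0.2720, 0.1225, -0.0321, -0.3990, -0.9117, -0.0984]
q̇ = J⁺·V = [-0.5940, 0.3120, -0.7940, -0.4740, -0.0930]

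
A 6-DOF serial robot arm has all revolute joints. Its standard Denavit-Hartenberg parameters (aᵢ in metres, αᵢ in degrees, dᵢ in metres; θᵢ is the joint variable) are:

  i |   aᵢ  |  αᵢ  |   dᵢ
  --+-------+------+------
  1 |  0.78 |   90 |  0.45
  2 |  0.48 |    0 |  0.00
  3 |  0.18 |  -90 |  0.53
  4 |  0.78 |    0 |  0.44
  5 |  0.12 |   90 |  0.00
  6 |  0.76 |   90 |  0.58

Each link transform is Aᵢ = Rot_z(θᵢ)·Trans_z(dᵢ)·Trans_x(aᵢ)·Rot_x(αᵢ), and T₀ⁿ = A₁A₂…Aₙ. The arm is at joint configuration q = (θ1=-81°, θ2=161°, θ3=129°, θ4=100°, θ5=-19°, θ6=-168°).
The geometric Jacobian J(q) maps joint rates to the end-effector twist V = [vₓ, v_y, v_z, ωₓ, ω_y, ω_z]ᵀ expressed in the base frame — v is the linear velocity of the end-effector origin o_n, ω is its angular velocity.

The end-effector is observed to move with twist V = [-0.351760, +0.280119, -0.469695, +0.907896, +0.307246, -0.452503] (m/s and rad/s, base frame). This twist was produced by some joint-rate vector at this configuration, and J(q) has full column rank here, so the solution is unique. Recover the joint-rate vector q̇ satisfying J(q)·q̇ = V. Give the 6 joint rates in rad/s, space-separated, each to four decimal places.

-0.3990 -0.6300 -0.3140 -0.6260 0.4560 -0.0050

o_n = [-0.3422, -0.8327, 0.2142]
J₁: ẑ×o_n = [0.8327, -0.3422, 0.0000], ω = ẑ
J2: z=[-0.9877, -0.1564, 0.0000] o=[0.1220, -0.7704, 0.4500] → [0.0369, -0.2329, -0.0111, -0.9877, -0.1564, 0.0000]
J3: z=[-0.9877, -0.1564, 0.0000] o=[0.0510, -0.3221, 0.6063] → [0.0613, -0.3873, 0.4428, -0.9877, -0.1564, 0.0000]
J4: z=[0.1470, -0.9281, 0.3420] o=[-0.4628, -0.4659, 0.4371] → [0.3324, 0.0740, 0.0580, 0.1470, -0.9281, 0.3420]
J5: z=[0.1470, -0.9281, 0.3420] o=[0.3533, -0.7083, 0.7149] → [0.5073, -0.1643, -0.6638, 0.1470, -0.9281, 0.3420]
J6: z=[-0.1017, -0.3581, -0.9281] o=[0.4714, -0.6961, 0.6973] → [0.0462, 0.7060, -0.2775, -0.1017, -0.3581, -0.9281]
q̇ = J⁺·V = [-0.3990, -0.6300, -0.3140, -0.6260, 0.4560, -0.0050]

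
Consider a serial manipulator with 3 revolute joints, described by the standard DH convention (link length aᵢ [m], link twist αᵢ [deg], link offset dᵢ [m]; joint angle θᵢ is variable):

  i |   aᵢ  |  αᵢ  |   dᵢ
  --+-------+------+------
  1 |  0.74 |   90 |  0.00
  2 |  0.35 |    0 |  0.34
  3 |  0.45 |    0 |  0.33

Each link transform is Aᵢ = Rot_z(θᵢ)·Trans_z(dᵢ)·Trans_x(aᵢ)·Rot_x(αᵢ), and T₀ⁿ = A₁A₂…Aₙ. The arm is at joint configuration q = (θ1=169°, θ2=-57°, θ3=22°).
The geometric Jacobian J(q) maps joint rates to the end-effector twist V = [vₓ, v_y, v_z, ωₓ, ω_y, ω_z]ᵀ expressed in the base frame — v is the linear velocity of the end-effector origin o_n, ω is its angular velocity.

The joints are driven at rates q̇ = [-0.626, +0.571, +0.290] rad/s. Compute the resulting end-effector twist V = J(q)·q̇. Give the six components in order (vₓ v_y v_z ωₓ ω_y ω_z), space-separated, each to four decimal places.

o_n = [-1.1475, 0.9056, -0.5516]
J₁: ẑ×o_n = [-0.9056, -1.1475, 0.0000], ω = ẑ
J2: z=[0.1908, 0.9816, 0.0000] o=[-0.7264, 0.1412, 0.0000] → [-0.5415, 0.1053, 0.5592, 0.1908, 0.9816, 0.0000]
J3: z=[0.1908, 0.9816, 0.0000] o=[-0.8487, 0.5113, -0.2935] → [-0.2534, 0.0492, 0.3686, 0.1908, 0.9816, 0.0000]
V = J·q̇ = [0.1842, 0.7927, 0.4262, 0.1643, 0.8452, -0.6260]

0.1842 0.7927 0.4262 0.1643 0.8452 -0.6260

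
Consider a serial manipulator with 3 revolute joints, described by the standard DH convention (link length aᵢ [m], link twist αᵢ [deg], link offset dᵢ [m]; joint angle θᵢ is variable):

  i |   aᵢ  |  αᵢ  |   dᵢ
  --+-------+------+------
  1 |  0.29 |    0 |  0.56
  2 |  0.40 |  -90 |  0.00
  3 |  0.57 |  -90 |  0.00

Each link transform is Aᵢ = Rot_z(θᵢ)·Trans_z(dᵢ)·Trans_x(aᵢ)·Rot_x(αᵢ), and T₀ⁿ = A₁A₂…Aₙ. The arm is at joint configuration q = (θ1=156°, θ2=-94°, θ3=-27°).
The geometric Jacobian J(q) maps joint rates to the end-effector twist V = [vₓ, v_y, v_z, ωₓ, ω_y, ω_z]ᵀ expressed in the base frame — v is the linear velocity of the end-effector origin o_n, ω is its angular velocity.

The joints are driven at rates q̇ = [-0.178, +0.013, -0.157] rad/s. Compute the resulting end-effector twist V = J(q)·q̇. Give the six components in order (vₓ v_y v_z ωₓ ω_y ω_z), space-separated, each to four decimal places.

o_n = [0.1613, 0.9196, 0.8188]
J₁: ẑ×o_n = [-0.9196, 0.1613, 0.0000], ω = ẑ
J2: z=[0.0000, 0.0000, 1.0000] o=[-0.2649, 0.1180, 0.5600] → [-0.8016, 0.4262, 0.0000, 0.0000, 0.0000, 1.0000]
J3: z=[-0.8829, 0.4695, 0.0000] o=[-0.0771, 0.4711, 0.5600] → [0.1215, 0.2285, -0.5079, -0.8829, 0.4695, 0.0000]
V = J·q̇ = [0.1342, -0.0590, 0.0797, 0.1386, -0.0737, -0.1650]

0.1342 -0.0590 0.0797 0.1386 -0.0737 -0.1650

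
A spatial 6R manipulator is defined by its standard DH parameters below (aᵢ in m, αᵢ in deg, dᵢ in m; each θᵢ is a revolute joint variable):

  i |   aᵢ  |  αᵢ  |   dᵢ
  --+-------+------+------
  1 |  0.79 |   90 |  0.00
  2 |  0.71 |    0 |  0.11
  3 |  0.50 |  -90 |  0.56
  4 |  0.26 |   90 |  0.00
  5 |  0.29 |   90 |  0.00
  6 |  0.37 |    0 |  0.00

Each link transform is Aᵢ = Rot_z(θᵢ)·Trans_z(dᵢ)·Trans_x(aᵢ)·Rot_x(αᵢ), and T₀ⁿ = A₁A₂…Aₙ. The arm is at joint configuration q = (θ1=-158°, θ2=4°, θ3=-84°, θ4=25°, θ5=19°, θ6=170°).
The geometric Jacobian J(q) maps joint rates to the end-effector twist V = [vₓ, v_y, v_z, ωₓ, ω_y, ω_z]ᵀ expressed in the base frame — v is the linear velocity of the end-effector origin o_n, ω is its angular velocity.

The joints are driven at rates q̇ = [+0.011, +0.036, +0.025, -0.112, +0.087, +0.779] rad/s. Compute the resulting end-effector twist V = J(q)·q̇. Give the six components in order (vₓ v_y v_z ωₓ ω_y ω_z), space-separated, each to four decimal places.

o_n = [-1.7224, 0.0031, -0.6431]
J₁: ẑ×o_n = [-0.0031, -1.7224, 0.0000], ω = ẑ
J2: z=[-0.3746, 0.9272, 0.0000] o=[-0.7325, -0.2959, 0.0000] → [-0.5963, -0.2409, 0.8058, -0.3746, 0.9272, 0.0000]
J3: z=[-0.3746, 0.9272, 0.0000] o=[-1.4304, -0.4593, 0.0495] → [-0.6422, -0.2595, 0.0975, -0.3746, 0.9272, 0.0000]
J4: z=[-0.9131, -0.3689, 0.1736] o=[-1.7207, 0.0274, -0.4429] → [0.0781, -0.1831, 0.0216, -0.9131, -0.3689, 0.1736]
J5: z=[-0.4076, 0.8128, -0.4162] o=[-1.7174, -0.0898, -0.6749] → [0.0645, 0.0150, -0.0338, -0.4076, 0.8128, -0.4162]
J6: z=[0.8674, 0.2021, -0.4548] o=[-1.8002, -0.2482, -0.9033] → [0.1669, -0.2611, 0.2022, 0.8674, 0.2021, -0.4548]
V = J·q̇ = [0.0893, -0.2157, 0.1836, 0.7197, 0.3260, -0.3989]

0.0893 -0.2157 0.1836 0.7197 0.3260 -0.3989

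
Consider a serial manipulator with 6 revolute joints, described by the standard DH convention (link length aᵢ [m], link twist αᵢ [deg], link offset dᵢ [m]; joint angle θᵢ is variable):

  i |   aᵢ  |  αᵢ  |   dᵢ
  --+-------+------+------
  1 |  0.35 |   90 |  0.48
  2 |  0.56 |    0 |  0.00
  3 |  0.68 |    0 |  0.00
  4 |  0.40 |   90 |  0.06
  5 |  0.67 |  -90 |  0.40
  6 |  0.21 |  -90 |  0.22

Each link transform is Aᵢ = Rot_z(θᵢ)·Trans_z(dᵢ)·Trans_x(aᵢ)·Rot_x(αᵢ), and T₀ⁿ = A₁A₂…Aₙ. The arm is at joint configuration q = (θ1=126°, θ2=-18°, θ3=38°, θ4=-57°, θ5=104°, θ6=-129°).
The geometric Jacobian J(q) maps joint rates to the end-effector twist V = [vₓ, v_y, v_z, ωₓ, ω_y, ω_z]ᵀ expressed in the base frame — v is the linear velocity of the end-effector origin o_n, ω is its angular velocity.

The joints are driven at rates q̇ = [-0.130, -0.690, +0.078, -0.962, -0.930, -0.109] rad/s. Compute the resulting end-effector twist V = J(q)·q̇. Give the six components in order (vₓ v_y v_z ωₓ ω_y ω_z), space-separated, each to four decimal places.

0.6364 -0.0902 -0.5494 -1.6307 -0.3885 0.5491

o_n = [-0.2939, 1.3040, 0.0558]
J₁: ẑ×o_n = [-1.3040, -0.2939, 0.0000], ω = ẑ
J2: z=[0.8090, 0.5878, 0.0000] o=[-0.2057, 0.2832, 0.4800] → [-0.2494, 0.3432, 0.8777, 0.8090, 0.5878, 0.0000]
J3: z=[0.8090, 0.5878, 0.0000] o=[-0.5188, 0.7140, 0.3070] → [-0.1476, 0.2032, 0.3451, 0.8090, 0.5878, 0.0000]
J4: z=[0.8090, 0.5878, 0.0000] o=[-0.8944, 1.2310, 0.5395] → [-0.2843, 0.3914, -0.2939, 0.8090, 0.5878, 0.0000]
J5: z=[0.3537, -0.4869, -0.7986] o=[-1.0336, 1.5247, 0.2988] → [-0.0580, -0.5047, 0.2820, 0.3537, -0.4869, -0.7986]
J6: z=[0.2598, -0.7691, 0.5839] o=[-0.2901, 1.6073, 0.0769] → [0.1934, 0.0032, -0.0818, 0.2598, -0.7691, 0.5839]
V = J·q̇ = [0.6364, -0.0902, -0.5494, -1.6307, -0.3885, 0.5491]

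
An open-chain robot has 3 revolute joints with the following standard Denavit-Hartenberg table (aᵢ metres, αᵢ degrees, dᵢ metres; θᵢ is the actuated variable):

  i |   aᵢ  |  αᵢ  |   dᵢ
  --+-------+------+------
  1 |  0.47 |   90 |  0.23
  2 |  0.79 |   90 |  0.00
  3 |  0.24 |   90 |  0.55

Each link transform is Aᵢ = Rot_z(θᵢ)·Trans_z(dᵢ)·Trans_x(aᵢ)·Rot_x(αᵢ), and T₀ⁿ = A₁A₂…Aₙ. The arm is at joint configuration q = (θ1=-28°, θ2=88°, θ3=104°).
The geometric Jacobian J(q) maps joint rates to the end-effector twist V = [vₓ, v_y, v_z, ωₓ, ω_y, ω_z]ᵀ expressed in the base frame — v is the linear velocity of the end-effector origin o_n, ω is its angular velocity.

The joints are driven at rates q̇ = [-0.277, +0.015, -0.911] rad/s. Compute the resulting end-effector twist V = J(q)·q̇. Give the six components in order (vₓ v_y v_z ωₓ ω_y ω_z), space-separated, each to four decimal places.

-0.2206 -0.2705 0.2206 -0.8109 0.4142 -0.2452

o_n = [0.8135, -0.6963, 0.9423]
J₁: ẑ×o_n = [0.6963, 0.8135, -0.0000], ω = ẑ
J2: z=[-0.4695, -0.8829, 0.0000] o=[0.4150, -0.2207, 0.2300] → [-0.6289, 0.3344, 0.5752, -0.4695, -0.8829, 0.0000]
J3: z=[0.8824, -0.4692, -0.0349] o=[0.4393, -0.2336, 1.0195] → [0.0201, 0.0551, -0.2327, 0.8824, -0.4692, -0.0349]
V = J·q̇ = [-0.2206, -0.2705, 0.2206, -0.8109, 0.4142, -0.2452]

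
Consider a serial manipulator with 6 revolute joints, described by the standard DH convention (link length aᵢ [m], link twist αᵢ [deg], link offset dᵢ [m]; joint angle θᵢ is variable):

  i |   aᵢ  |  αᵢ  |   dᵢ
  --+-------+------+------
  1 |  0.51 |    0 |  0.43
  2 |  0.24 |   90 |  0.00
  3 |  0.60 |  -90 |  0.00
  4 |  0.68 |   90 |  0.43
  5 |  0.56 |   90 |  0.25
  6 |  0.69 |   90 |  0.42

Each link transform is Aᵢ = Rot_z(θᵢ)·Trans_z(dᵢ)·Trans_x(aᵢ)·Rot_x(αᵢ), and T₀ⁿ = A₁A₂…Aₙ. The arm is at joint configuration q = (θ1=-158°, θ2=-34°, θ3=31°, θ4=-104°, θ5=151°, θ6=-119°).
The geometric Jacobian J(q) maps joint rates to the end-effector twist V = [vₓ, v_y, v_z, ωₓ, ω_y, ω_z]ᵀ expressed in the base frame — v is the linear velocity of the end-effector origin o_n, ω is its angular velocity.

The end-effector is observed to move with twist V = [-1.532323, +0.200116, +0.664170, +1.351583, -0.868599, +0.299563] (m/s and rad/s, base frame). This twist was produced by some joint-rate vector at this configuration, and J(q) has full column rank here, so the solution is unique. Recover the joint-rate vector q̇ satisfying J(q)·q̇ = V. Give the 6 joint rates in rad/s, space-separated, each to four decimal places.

o_n = [-0.7460, 0.6353, 1.6073]
J₁: ẑ×o_n = [-0.6353, -0.7460, 0.0000], ω = ẑ
J2: z=[0.0000, 0.0000, 1.0000] o=[-0.4729, -0.1910, 0.4300] → [-0.8264, -0.2732, 0.0000, 0.0000, 0.0000, 1.0000]
J3: z=[0.2079, 0.9781, 0.0000] o=[-0.7076, -0.1412, 0.4300] → [1.1516, -0.2448, 0.1990, 0.2079, 0.9781, 0.0000]
J4: z=[0.5038, -0.1071, 0.8572] o=[-1.2107, -0.0342, 0.7390] → [-0.6669, -0.0391, 0.3871, 0.5038, -0.1071, 0.8572]
J5: z=[0.7632, -0.4096, -0.4997] o=[-0.7189, 0.5358, 1.0229] → [-0.1896, -0.4325, 0.0649, 0.7632, -0.4096, -0.4997]
J6: z=[0.6368, 0.3456, 0.6893] o=[-0.5895, -0.0394, 1.1917] → [-0.3215, -0.3725, 0.4837, 0.6368, 0.3456, 0.6893]
q̇ = J⁺·V = [-0.9380, 0.1640, -0.8590, 0.8650, 0.6430, 0.9480]

-0.9380 0.1640 -0.8590 0.8650 0.6430 0.9480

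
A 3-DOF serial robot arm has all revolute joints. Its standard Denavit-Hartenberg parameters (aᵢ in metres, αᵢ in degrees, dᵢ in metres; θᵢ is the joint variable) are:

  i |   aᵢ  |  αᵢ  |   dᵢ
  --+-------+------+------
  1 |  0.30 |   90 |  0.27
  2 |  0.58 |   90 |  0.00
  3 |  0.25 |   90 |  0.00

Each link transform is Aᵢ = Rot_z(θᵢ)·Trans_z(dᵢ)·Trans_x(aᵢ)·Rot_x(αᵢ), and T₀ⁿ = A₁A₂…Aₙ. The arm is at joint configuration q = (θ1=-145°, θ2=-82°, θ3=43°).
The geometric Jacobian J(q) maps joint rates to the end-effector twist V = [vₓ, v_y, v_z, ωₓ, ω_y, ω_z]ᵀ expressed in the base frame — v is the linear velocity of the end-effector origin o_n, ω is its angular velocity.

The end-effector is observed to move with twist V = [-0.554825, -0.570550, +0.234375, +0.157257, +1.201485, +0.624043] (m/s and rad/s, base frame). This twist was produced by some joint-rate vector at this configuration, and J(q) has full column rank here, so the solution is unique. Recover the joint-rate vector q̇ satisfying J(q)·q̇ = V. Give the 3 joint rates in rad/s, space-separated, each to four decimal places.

o_n = [-0.4305, -0.0933, -0.4854]
J₁: ẑ×o_n = [0.0933, -0.4305, 0.0000], ω = ẑ
J2: z=[-0.5736, 0.8192, 0.0000] o=[-0.2457, -0.1721, 0.2700] → [-0.6188, -0.4333, 0.1062, -0.5736, 0.8192, 0.0000]
J3: z=[0.8112, 0.5680, -0.1392] o=[-0.3119, -0.2184, -0.3044] → [-0.0854, 0.1634, 0.1688, 0.8112, 0.5680, -0.1392]
q̇ = J⁺·V = [0.7390, 0.8940, 0.8260]

0.7390 0.8940 0.8260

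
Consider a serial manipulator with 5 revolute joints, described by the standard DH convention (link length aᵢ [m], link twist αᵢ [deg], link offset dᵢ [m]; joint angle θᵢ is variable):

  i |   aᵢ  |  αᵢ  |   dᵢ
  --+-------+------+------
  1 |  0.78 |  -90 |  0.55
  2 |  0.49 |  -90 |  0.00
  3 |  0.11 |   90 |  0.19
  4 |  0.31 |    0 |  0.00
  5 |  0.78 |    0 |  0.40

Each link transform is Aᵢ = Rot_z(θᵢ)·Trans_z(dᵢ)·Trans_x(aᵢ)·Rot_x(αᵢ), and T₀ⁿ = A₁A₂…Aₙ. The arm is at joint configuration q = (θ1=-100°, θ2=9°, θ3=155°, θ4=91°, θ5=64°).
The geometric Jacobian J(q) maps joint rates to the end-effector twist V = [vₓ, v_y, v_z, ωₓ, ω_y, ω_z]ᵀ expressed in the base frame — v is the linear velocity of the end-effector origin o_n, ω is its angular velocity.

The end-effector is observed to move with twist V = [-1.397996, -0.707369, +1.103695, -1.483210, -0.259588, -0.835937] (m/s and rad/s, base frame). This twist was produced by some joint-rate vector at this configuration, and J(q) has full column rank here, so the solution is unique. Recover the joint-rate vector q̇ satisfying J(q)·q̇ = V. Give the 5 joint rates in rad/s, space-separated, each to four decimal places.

-0.8640 -0.3380 -0.1080 0.7120 0.4770

o_n = [-0.4259, -1.7936, -0.4579]
J₁: ẑ×o_n = [1.7936, -0.4259, 0.0000], ω = ẑ
J2: z=[0.9848, -0.1736, 0.0000] o=[-0.1354, -0.7682, 0.5500] → [0.1750, 0.9926, -1.0603, 0.9848, -0.1736, 0.0000]
J3: z=[0.0272, 0.1541, -0.9877] o=[-0.2195, -1.2448, 0.4733] → [-0.6856, 0.2292, 0.0169, 0.0272, 0.1541, -0.9877]
J4: z=[-0.9650, -0.2537, -0.0661] o=[-0.2430, -1.1105, 0.3013] → [0.1474, -0.7205, 0.6129, -0.9650, -0.2537, -0.0661]
J5: z=[-0.9650, -0.2537, -0.0661] o=[-0.2332, -1.0679, -0.0056] → [0.0668, -0.4237, 0.6515, -0.9650, -0.2537, -0.0661]
q̇ = J⁺·V = [-0.8640, -0.3380, -0.1080, 0.7120, 0.4770]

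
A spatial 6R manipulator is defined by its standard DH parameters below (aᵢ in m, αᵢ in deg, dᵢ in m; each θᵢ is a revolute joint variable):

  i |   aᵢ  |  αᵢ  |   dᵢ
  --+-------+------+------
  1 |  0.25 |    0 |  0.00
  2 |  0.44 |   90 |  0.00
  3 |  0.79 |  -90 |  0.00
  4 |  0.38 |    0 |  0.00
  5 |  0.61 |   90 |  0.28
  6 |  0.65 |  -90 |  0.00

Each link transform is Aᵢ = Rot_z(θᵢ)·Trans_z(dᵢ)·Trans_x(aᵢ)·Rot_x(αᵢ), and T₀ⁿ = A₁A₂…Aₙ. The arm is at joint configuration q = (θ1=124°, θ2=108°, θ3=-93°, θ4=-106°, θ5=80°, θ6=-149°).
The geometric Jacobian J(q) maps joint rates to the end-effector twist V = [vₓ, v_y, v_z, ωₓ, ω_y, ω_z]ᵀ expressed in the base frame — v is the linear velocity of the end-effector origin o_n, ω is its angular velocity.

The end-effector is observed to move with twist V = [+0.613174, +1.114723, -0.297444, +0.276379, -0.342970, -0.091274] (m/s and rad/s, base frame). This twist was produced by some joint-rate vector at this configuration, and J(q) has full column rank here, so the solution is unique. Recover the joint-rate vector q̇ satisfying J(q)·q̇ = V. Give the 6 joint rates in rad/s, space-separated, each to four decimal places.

-0.6410 0.3210 -0.9080 0.6450 -0.5570 0.5330

o_n = [-0.6595, 0.1730, -0.7289]
J₁: ẑ×o_n = [-0.1730, -0.6595, 0.0000], ω = ẑ
J2: z=[0.0000, 0.0000, 1.0000] o=[-0.1398, 0.2073, 0.0000] → [0.0343, -0.5197, 0.0000, 0.0000, 0.0000, 1.0000]
J3: z=[-0.7880, 0.6157, 0.0000] o=[-0.4107, -0.1395, 0.0000] → [-0.4487, -0.5744, -0.0930, -0.7880, 0.6157, 0.0000]
J4: z=[-0.6148, -0.7869, -0.0523] o=[-0.3852, -0.1069, -0.7889] → [-0.0326, 0.0513, -0.3879, -0.6148, -0.7869, -0.0523]
J5: z=[-0.6148, -0.7869, -0.0523] o=[-0.6765, 0.1137, -0.6843] → [0.0382, -0.0283, -0.0231, -0.6148, -0.7869, -0.0523]
J6: z=[-0.7224, 0.5353, 0.4378] o=[-1.0417, 0.0806, -1.2465] → [0.2366, 0.5412, -0.2713, -0.7224, 0.5353, 0.4378]
q̇ = J⁺·V = [-0.6410, 0.3210, -0.9080, 0.6450, -0.5570, 0.5330]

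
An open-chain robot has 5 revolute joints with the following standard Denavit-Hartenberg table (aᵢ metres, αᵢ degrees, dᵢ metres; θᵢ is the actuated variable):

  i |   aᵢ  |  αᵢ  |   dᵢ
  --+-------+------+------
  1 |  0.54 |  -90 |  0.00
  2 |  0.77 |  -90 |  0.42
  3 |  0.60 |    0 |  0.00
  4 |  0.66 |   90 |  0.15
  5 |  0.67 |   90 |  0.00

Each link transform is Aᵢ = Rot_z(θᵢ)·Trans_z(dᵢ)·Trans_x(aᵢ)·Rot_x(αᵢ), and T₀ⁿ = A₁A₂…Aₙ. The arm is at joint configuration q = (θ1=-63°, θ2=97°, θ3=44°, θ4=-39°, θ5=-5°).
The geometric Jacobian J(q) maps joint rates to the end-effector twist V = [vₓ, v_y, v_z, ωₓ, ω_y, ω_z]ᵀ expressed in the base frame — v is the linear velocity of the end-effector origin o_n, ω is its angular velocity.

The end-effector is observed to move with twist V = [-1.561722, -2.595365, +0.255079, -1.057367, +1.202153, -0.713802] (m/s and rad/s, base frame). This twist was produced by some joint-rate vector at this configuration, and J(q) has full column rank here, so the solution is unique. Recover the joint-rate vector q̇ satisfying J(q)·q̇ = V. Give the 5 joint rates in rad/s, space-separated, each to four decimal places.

o_n = [-0.0360, -0.1771, -2.4940]
J₁: ẑ×o_n = [0.1771, -0.0360, 0.0000], ω = ẑ
J2: z=[0.8910, 0.4540, 0.0000] o=[0.2452, -0.4811, 0.0000] → [-1.1323, 2.2222, 0.3985, 0.8910, 0.4540, 0.0000]
J3: z=[-0.4506, 0.8844, 0.1219] o=[0.5768, -0.2069, -0.7643] → [-1.5334, -0.8541, 0.5285, -0.4506, 0.8844, 0.1219]
J4: z=[-0.4506, 0.8844, 0.1219] o=[0.1815, -0.3492, -1.1926] → [-1.1719, -0.6129, 0.1148, -0.4506, 0.8844, 0.1219]
J5: z=[0.8828, 0.4617, -0.0865] o=[0.0263, -0.1713, -1.8270] → [-0.3085, 0.5943, 0.0236, 0.8828, 0.4617, -0.0865]
q̇ = J⁺·V = [-0.8730, -0.7510, 0.8870, 0.6720, 0.3560]

-0.8730 -0.7510 0.8870 0.6720 0.3560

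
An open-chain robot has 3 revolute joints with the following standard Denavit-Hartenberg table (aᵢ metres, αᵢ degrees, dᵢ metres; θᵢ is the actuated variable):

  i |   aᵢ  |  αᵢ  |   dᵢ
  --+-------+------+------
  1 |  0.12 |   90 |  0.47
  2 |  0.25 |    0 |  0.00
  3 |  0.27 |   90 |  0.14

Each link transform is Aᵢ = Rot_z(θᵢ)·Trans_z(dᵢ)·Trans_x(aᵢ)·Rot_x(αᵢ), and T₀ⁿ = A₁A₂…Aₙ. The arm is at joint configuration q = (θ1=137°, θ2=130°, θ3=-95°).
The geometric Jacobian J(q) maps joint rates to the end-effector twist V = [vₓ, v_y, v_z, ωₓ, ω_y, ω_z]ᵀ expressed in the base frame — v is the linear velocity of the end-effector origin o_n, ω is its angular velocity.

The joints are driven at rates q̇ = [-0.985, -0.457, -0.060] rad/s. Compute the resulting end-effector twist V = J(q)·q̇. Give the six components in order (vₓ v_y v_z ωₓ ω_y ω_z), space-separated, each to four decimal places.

o_n = [-0.0365, 0.2255, 0.8164]
J₁: ẑ×o_n = [-0.2255, -0.0365, 0.0000], ω = ẑ
J2: z=[0.6820, 0.7314, 0.0000] o=[-0.0878, 0.0818, 0.4700] → [0.2533, -0.2362, 0.0605, 0.6820, 0.7314, 0.0000]
J3: z=[0.6820, 0.7314, 0.0000] o=[0.0298, -0.0278, 0.6615] → [0.1133, -0.1056, 0.2212, 0.6820, 0.7314, 0.0000]
V = J·q̇ = [0.0995, 0.1503, -0.0409, -0.3526, -0.3781, -0.9850]

0.0995 0.1503 -0.0409 -0.3526 -0.3781 -0.9850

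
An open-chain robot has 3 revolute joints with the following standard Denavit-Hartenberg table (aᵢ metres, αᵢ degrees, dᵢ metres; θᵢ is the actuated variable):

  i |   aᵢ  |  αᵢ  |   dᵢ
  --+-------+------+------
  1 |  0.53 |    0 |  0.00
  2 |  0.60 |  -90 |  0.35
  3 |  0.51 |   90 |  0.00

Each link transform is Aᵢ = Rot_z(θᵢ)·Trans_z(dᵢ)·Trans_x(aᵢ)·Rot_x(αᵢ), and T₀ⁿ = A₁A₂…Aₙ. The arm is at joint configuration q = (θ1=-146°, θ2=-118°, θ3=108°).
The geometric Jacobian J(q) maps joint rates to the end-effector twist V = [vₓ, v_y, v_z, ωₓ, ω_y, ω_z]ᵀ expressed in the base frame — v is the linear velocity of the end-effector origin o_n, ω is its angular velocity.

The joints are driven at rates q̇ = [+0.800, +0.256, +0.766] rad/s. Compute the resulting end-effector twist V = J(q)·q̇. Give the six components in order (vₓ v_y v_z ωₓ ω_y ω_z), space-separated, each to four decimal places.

-0.1887 -0.7698 0.1207 -0.7618 -0.0801 1.0560

o_n = [-0.4856, 0.1436, -0.1350]
J₁: ẑ×o_n = [-0.1436, -0.4856, 0.0000], ω = ẑ
J2: z=[0.0000, 0.0000, 1.0000] o=[-0.4394, -0.2964, 0.0000] → [-0.4400, -0.0462, 0.0000, 0.0000, 0.0000, 1.0000]
J3: z=[-0.9945, -0.1045, 0.0000] o=[-0.5021, 0.3003, 0.3500] → [0.0507, -0.4824, 0.1576, -0.9945, -0.1045, 0.0000]
V = J·q̇ = [-0.1887, -0.7698, 0.1207, -0.7618, -0.0801, 1.0560]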